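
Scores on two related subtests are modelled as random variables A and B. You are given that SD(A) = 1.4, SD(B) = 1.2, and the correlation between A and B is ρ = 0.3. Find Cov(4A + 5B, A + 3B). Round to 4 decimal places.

38.0080

Var(A) = (1.4)² = 1.96;  Var(B) = (1.2)² = 1.44
Cov(A,B) = ρ·SD(A)·SD(B) = 0.3·1.4·1.2 = 0.504
Cov(4A + 5B, A + 3B) = (4)(1)Var(A) + (5)(3)Var(B) + [(4)(3) + (5)(1)]Cov(A,B)
= 4·1.96 + 15·1.44 + 17·0.504 = 38.008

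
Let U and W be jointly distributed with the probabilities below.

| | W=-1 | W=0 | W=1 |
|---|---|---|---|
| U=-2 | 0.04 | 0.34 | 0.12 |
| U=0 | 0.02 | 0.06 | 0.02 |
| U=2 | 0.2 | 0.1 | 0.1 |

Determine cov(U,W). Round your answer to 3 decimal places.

-0.364

E[U] = -0.2,  E[W] = -0.02
E[UW] = -0.36
cov(U,W) = E[UW] − E[U]E[W] = -0.36 − (-0.2)(-0.02) = -0.364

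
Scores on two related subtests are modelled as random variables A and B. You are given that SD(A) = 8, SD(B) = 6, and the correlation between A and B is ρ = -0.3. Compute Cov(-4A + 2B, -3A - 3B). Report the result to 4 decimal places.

Var(A) = (8)² = 64;  Var(B) = (6)² = 36
Cov(A,B) = ρ·SD(A)·SD(B) = -0.3·8·6 = -14.4
Cov(-4A + 2B, -3A - 3B) = (-4)(-3)Var(A) + (2)(-3)Var(B) + [(-4)(-3) + (2)(-3)]Cov(A,B)
= 12·64 + -6·36 + 6·-14.4 = 465.6

465.6000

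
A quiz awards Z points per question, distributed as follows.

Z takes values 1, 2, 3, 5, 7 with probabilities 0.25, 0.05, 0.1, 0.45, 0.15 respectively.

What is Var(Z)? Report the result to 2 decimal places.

E[Z] = (1)(0.25) + (2)(0.05) + (3)(0.1) + (5)(0.45) + (7)(0.15) = 3.95
E[Z²] = (1)²(0.25) + (2)²(0.05) + (3)²(0.1) + (5)²(0.45) + (7)²(0.15) = 19.95
Var(Z) = E[Z²] − (E[Z])² = 19.95 − (3.95)² = 4.3475

4.35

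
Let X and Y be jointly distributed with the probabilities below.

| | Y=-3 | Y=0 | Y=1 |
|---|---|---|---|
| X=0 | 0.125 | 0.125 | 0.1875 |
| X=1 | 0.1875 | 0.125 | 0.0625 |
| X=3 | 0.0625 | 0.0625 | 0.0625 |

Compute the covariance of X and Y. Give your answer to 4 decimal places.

-0.1133

E[X] = 0.9375,  E[Y] = -0.8125
E[XY] = -0.875
Cov(X,Y) = E[XY] − E[X]E[Y] = -0.875 − (0.9375)(-0.8125) = -0.11328125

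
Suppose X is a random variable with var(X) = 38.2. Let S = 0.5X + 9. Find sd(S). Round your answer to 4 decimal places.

3.0903

var(0.5X + 9) = (0.5)²·38.2 = 9.55
sd(S) = √9.55 ≈ 3.0903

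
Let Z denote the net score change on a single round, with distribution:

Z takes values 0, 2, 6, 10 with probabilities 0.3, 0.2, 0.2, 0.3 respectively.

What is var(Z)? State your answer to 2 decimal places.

16.84

E[Z] = (0)(0.3) + (2)(0.2) + (6)(0.2) + (10)(0.3) = 4.6
E[Z²] = (0)²(0.3) + (2)²(0.2) + (6)²(0.2) + (10)²(0.3) = 38
var(Z) = E[Z²] − (E[Z])² = 38 − (4.6)² = 16.84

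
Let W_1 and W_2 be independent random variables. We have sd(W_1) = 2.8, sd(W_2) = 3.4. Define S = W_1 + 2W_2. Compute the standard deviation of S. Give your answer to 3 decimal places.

V(W_1) = 7.84, V(W_2) = 11.56
By independence, V(S) = (1)²V(W_1) + (2)²V(W_2)
= (1)²·7.84 + (2)²·11.56 = 54.08
sd(S) = √54.08 ≈ 7.354

7.354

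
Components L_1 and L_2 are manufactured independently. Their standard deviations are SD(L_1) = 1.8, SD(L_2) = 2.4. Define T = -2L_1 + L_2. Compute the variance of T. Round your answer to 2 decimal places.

18.72

var(L_1) = 3.24, var(L_2) = 5.76
By independence, var(T) = (-2)²var(L_1) + (1)²var(L_2)
= (-2)²·3.24 + (1)²·5.76 = 18.72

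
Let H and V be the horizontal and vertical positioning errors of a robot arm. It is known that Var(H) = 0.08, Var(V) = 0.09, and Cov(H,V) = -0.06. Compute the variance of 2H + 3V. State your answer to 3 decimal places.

Var(2H + 3V) = (2)²·Var(H) + (3)²·Var(V) + 2·(2)·(3)·Cov(H,V)
= 4·0.08 + 9·0.09 + 12·-0.06 = 0.41

0.410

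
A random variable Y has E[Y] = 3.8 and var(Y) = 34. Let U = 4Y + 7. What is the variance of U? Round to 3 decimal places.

544.000

var(4Y + 7) = (4)²·var(Y) = 16·34 = 544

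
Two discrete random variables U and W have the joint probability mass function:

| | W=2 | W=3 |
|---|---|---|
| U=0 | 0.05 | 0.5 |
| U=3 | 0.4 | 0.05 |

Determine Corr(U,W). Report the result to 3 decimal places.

-0.798

E[U] = 1.35,  E[W] = 2.55
E[UW] = 2.85
cov(U,W) = E[UW] − E[U]E[W] = 2.85 − (1.35)(2.55) = -0.5925
Var(U) = 2.2275,  Var(W) = 0.2475
ρ = -0.5925 / √(2.2275·0.2475) ≈ -0.798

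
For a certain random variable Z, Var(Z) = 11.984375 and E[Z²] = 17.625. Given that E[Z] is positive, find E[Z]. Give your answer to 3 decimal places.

2.375

(E[Z])² = E[Z²] − Var(Z) = 17.625 − 11.984375 = 5.640625
E[Z] = √5.640625 = 2.375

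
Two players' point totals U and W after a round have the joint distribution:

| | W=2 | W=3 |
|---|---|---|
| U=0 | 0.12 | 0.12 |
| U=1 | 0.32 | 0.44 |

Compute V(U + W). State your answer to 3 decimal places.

E[U] = 0.76,  E[W] = 2.56,  E[UW] = 1.96
V(U) = 0.76 − (0.76)² = 0.1824;  V(W) = 6.8 − (2.56)² = 0.2464
cov(U,W) = 1.96 − (0.76)(2.56) = 0.0144
V(U + W) = (1)²·0.1824 + (1)²·0.2464 + 2·(1)·(1)·0.0144 = 0.4576

0.458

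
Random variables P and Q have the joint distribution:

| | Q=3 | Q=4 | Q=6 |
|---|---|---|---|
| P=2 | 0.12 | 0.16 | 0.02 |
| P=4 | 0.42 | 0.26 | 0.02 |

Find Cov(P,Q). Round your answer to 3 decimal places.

-0.116

E[P] = 3.4,  E[Q] = 3.54
E[PQ] = 11.92
Cov(P,Q) = E[PQ] − E[P]E[Q] = 11.92 − (3.4)(3.54) = -0.116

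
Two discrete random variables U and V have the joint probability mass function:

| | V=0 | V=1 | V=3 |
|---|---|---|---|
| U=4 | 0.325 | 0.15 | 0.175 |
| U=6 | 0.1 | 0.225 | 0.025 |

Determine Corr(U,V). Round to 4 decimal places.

-0.0782

E[U] = 4.7,  E[V] = 0.975
E[UV] = 4.5
Cov(U,V) = E[UV] − E[U]E[V] = 4.5 − (4.7)(0.975) = -0.0825
Var(U) = 0.91,  Var(V) = 1.224375
ρ = -0.0825 / √(0.91·1.224375) ≈ -0.0782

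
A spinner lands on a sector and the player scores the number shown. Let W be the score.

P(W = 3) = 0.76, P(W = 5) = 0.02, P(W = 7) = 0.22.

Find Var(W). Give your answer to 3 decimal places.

2.754

E[W] = (3)(0.76) + (5)(0.02) + (7)(0.22) = 3.92
E[W²] = (3)²(0.76) + (5)²(0.02) + (7)²(0.22) = 18.12
Var(W) = E[W²] − (E[W])² = 18.12 − (3.92)² = 2.7536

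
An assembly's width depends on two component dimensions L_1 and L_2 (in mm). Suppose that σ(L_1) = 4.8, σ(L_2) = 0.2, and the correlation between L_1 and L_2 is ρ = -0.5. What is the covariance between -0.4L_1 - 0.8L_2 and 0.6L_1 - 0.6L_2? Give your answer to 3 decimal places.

var(L_1) = (4.8)² = 23.04;  var(L_2) = (0.2)² = 0.04
Cov(L_1,L_2) = ρ·σ(L_1)·σ(L_2) = -0.5·4.8·0.2 = -0.48
Cov(-0.4L_1 - 0.8L_2, 0.6L_1 - 0.6L_2) = (-0.4)(0.6)var(L_1) + (-0.8)(-0.6)var(L_2) + [(-0.4)(-0.6) + (-0.8)(0.6)]Cov(L_1,L_2)
= -0.24·23.04 + 0.48·0.04 + -0.24·-0.48 = -5.3952

-5.395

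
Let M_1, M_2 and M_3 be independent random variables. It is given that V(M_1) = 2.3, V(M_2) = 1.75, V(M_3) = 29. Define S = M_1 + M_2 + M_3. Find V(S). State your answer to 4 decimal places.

33.0500

By independence, V(S) = (1)²V(M_1) + (1)²V(M_2) + (1)²V(M_3)
= (1)²·2.3 + (1)²·1.75 + (1)²·29 = 33.05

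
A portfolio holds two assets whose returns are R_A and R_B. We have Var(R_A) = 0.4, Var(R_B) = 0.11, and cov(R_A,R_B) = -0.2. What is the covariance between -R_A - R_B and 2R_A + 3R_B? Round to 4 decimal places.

-0.1300

cov(-R_A - R_B, 2R_A + 3R_B) = (-1)(2)Var(R_A) + (-1)(3)Var(R_B) + [(-1)(3) + (-1)(2)]cov(R_A,R_B)
= -2·0.4 + -3·0.11 + -5·-0.2 = -0.13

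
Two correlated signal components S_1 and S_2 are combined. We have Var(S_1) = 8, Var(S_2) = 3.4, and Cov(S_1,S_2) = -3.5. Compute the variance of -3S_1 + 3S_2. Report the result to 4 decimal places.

Var(-3S_1 + 3S_2) = (-3)²·Var(S_1) + (3)²·Var(S_2) + 2·(-3)·(3)·Cov(S_1,S_2)
= 9·8 + 9·3.4 + -18·-3.5 = 165.6

165.6000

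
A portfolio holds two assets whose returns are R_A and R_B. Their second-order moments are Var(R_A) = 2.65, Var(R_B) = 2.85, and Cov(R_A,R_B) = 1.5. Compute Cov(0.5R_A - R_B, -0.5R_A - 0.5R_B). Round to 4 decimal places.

1.1375

Cov(0.5R_A - R_B, -0.5R_A - 0.5R_B) = (0.5)(-0.5)Var(R_A) + (-1)(-0.5)Var(R_B) + [(0.5)(-0.5) + (-1)(-0.5)]Cov(R_A,R_B)
= -0.25·2.65 + 0.5·2.85 + 0.25·1.5 = 1.1375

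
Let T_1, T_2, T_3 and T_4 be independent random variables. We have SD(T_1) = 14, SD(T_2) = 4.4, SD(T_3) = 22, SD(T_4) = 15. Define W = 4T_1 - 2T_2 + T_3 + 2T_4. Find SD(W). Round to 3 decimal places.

67.804

V(T_1) = 196, V(T_2) = 19.36, V(T_3) = 484, V(T_4) = 225
By independence, V(W) = (4)²V(T_1) + (-2)²V(T_2) + (1)²V(T_3) + (2)²V(T_4)
= (4)²·196 + (-2)²·19.36 + (1)²·484 + (2)²·225 = 4597.44
SD(W) = √4597.44 ≈ 67.804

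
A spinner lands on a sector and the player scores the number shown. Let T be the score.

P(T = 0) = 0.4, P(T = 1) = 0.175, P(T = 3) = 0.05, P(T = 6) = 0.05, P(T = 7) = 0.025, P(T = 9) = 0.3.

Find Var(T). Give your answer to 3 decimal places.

E[T] = (0)(0.4) + (1)(0.175) + (3)(0.05) + (6)(0.05) + (7)(0.025) + (9)(0.3) = 3.5
E[T²] = (0)²(0.4) + (1)²(0.175) + (3)²(0.05) + (6)²(0.05) + (7)²(0.025) + (9)²(0.3) = 27.95
Var(T) = E[T²] − (E[T])² = 27.95 − (3.5)² = 15.7

15.700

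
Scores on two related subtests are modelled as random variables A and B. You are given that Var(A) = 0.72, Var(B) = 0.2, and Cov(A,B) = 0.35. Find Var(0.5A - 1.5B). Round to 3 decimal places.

Var(0.5A - 1.5B) = (0.5)²·Var(A) + (-1.5)²·Var(B) + 2·(0.5)·(-1.5)·Cov(A,B)
= 0.25·0.72 + 2.25·0.2 + -1.5·0.35 = 0.105

0.105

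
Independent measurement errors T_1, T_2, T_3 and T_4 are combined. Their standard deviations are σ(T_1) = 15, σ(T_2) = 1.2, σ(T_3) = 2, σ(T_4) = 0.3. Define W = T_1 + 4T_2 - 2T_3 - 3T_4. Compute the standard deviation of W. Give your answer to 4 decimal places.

16.2742

Var(T_1) = 225, Var(T_2) = 1.44, Var(T_3) = 4, Var(T_4) = 0.09
By independence, Var(W) = (1)²Var(T_1) + (4)²Var(T_2) + (-2)²Var(T_3) + (-3)²Var(T_4)
= (1)²·225 + (4)²·1.44 + (-2)²·4 + (-3)²·0.09 = 264.85
σ(W) = √264.85 ≈ 16.2742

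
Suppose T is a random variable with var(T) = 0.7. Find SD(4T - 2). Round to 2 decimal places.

var(4T - 2) = (4)²·0.7 = 11.2
SD(4T - 2) = √11.2 ≈ 3.35

3.35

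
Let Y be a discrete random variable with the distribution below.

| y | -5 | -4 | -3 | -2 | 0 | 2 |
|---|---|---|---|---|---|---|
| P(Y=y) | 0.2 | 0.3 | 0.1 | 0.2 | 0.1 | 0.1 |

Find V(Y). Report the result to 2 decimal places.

E[Y] = (-5)(0.2) + (-4)(0.3) + (-3)(0.1) + (-2)(0.2) + (0)(0.1) + (2)(0.1) = -2.7
E[Y²] = (-5)²(0.2) + (-4)²(0.3) + (-3)²(0.1) + (-2)²(0.2) + (0)²(0.1) + (2)²(0.1) = 11.9
V(Y) = E[Y²] − (E[Y])² = 11.9 − (-2.7)² = 4.61

4.61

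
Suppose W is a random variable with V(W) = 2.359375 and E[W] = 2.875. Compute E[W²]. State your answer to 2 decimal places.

10.63

E[W²] = V(W) + (E[W])² = 2.359375 + (2.875)² = 10.625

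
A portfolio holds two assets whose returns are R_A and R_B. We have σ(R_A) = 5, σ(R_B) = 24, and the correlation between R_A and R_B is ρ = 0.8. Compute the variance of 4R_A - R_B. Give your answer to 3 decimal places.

var(R_A) = (5)² = 25;  var(R_B) = (24)² = 576
cov(R_A,R_B) = ρ·σ(R_A)·σ(R_B) = 0.8·5·24 = 96
var(4R_A - R_B) = (4)²·var(R_A) + (-1)²·var(R_B) + 2·(4)·(-1)·cov(R_A,R_B)
= 16·25 + 1·576 + -8·96 = 208

208.000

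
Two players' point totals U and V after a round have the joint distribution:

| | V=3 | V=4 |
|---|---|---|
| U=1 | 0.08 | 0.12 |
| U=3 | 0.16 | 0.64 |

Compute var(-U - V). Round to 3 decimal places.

E[U] = 2.6,  E[V] = 3.76,  E[UV] = 9.84
var(U) = 7.4 − (2.6)² = 0.64;  var(V) = 14.32 − (3.76)² = 0.1824
Cov(U,V) = 9.84 − (2.6)(3.76) = 0.064
var(-U - V) = (-1)²·0.64 + (-1)²·0.1824 + 2·(-1)·(-1)·0.064 = 0.9504

0.950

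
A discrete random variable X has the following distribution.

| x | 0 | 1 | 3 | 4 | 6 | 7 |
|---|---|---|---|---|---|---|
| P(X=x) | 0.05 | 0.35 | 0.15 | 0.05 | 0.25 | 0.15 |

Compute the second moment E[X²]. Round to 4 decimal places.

18.8500

E[X²] = (0)²(0.05) + (1)²(0.35) + (3)²(0.15) + (4)²(0.05) + (6)²(0.25) + (7)²(0.15) = 18.85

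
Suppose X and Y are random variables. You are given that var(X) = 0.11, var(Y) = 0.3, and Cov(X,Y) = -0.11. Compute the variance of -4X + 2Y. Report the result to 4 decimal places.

4.7200

var(-4X + 2Y) = (-4)²·var(X) + (2)²·var(Y) + 2·(-4)·(2)·Cov(X,Y)
= 16·0.11 + 4·0.3 + -16·-0.11 = 4.72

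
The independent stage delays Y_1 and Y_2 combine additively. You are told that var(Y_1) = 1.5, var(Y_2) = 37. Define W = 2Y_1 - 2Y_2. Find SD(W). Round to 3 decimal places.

12.410

By independence, var(W) = (2)²var(Y_1) + (-2)²var(Y_2)
= (2)²·1.5 + (-2)²·37 = 154
SD(W) = √154 ≈ 12.410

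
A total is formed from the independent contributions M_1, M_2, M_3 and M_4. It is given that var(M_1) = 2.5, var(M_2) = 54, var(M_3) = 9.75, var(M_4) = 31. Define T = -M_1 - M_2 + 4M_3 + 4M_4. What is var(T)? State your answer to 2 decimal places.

By independence, var(T) = (-1)²var(M_1) + (-1)²var(M_2) + (4)²var(M_3) + (4)²var(M_4)
= (-1)²·2.5 + (-1)²·54 + (4)²·9.75 + (4)²·31 = 708.5

708.50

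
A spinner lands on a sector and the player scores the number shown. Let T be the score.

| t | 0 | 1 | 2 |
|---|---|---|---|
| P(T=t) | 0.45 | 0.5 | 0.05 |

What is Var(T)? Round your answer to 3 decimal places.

E[T] = (0)(0.45) + (1)(0.5) + (2)(0.05) = 0.6
E[T²] = (0)²(0.45) + (1)²(0.5) + (2)²(0.05) = 0.7
Var(T) = E[T²] − (E[T])² = 0.7 − (0.6)² = 0.34

0.340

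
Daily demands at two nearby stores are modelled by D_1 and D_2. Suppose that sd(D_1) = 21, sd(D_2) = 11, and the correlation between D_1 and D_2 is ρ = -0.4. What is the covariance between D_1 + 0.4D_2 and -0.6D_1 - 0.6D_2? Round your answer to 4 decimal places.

-216.0240

V(D_1) = (21)² = 441;  V(D_2) = (11)² = 121
Cov(D_1,D_2) = ρ·sd(D_1)·sd(D_2) = -0.4·21·11 = -92.4
Cov(D_1 + 0.4D_2, -0.6D_1 - 0.6D_2) = (1)(-0.6)V(D_1) + (0.4)(-0.6)V(D_2) + [(1)(-0.6) + (0.4)(-0.6)]Cov(D_1,D_2)
= -0.6·441 + -0.24·121 + -0.84·-92.4 = -216.024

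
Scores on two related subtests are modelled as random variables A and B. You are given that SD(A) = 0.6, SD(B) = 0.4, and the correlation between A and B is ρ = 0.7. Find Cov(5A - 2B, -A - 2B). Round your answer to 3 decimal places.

var(A) = (0.6)² = 0.36;  var(B) = (0.4)² = 0.16
Cov(A,B) = ρ·SD(A)·SD(B) = 0.7·0.6·0.4 = 0.168
Cov(5A - 2B, -A - 2B) = (5)(-1)var(A) + (-2)(-2)var(B) + [(5)(-2) + (-2)(-1)]Cov(A,B)
= -5·0.36 + 4·0.16 + -8·0.168 = -2.504

-2.504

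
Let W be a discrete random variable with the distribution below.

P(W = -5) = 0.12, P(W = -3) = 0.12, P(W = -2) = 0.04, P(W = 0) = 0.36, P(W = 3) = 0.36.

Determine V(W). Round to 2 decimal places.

7.48

E[W] = (-5)(0.12) + (-3)(0.12) + (-2)(0.04) + (0)(0.36) + (3)(0.36) = 0.04
E[W²] = (-5)²(0.12) + (-3)²(0.12) + (-2)²(0.04) + (0)²(0.36) + (3)²(0.36) = 7.48
V(W) = E[W²] − (E[W])² = 7.48 − (0.04)² = 7.4784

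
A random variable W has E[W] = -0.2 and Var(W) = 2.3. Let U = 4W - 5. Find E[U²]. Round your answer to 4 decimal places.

E[4W - 5] = 4·-0.2 − 5 = -5.8
Var(4W - 5) = (4)²·2.3 = 36.8
E[U²] = Var(U) + (E[U])² = 36.8 + (-5.8)² = 70.44

70.4400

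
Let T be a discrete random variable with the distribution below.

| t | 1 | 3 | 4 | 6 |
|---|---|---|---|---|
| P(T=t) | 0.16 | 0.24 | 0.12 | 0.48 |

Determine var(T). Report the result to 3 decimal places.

3.542

E[T] = (1)(0.16) + (3)(0.24) + (4)(0.12) + (6)(0.48) = 4.24
E[T²] = (1)²(0.16) + (3)²(0.24) + (4)²(0.12) + (6)²(0.48) = 21.52
var(T) = E[T²] − (E[T])² = 21.52 − (4.24)² = 3.5424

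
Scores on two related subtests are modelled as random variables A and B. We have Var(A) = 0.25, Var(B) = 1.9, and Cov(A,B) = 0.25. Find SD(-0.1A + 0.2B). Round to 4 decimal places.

Var(-0.1A + 0.2B) = (-0.1)²·Var(A) + (0.2)²·Var(B) + 2·(-0.1)·(0.2)·Cov(A,B)
= 0.01·0.25 + 0.04·1.9 + -0.04·0.25 = 0.0685
SD(-0.1A + 0.2B) = √0.0685 ≈ 0.2617

0.2617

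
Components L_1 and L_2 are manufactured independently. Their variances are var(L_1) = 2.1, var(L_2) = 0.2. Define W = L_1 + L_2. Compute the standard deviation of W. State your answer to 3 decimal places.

By independence, var(W) = (1)²var(L_1) + (1)²var(L_2)
= (1)²·2.1 + (1)²·0.2 = 2.3
SD(W) = √2.3 ≈ 1.517

1.517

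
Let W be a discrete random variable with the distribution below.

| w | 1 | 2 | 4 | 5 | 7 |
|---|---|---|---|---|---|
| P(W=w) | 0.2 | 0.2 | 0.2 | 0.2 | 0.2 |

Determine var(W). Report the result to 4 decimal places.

4.5600

E[W] = (1)(0.2) + (2)(0.2) + (4)(0.2) + (5)(0.2) + (7)(0.2) = 3.8
E[W²] = (1)²(0.2) + (2)²(0.2) + (4)²(0.2) + (5)²(0.2) + (7)²(0.2) = 19
var(W) = E[W²] − (E[W])² = 19 − (3.8)² = 4.56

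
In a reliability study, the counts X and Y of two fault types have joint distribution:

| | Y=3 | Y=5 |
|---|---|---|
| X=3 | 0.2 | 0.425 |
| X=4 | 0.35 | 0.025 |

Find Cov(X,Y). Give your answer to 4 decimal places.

E[X] = 3.375,  E[Y] = 3.9
E[XY] = 12.875
Cov(X,Y) = E[XY] − E[X]E[Y] = 12.875 − (3.375)(3.9) = -0.2875

-0.2875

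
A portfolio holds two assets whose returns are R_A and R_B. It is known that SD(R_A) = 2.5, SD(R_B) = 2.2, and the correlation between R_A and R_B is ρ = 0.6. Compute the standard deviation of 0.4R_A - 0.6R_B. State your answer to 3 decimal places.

1.076

var(R_A) = (2.5)² = 6.25;  var(R_B) = (2.2)² = 4.84
Cov(R_A,R_B) = ρ·SD(R_A)·SD(R_B) = 0.6·2.5·2.2 = 3.3
var(0.4R_A - 0.6R_B) = (0.4)²·var(R_A) + (-0.6)²·var(R_B) + 2·(0.4)·(-0.6)·Cov(R_A,R_B)
= 0.16·6.25 + 0.36·4.84 + -0.48·3.3 = 1.1584
SD(0.4R_A - 0.6R_B) = √1.1584 ≈ 1.076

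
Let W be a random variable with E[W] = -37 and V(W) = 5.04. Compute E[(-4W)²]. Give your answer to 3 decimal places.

E[-4W] = -4·-37 = 148
V(-4W) = (-4)²·5.04 = 80.64
E[(-4W)²] = V((-4W)) + (E[(-4W)])² = 80.64 + (148)² = 21984.64

21984.640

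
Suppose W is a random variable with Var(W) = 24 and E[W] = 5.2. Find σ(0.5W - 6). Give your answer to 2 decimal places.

2.45

Var(0.5W - 6) = (0.5)²·24 = 6
σ(0.5W - 6) = √6 ≈ 2.45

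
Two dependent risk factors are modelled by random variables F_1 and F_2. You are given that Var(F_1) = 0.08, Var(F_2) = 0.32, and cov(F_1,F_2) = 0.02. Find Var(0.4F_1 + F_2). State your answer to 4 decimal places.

Var(0.4F_1 + F_2) = (0.4)²·Var(F_1) + (1)²·Var(F_2) + 2·(0.4)·(1)·cov(F_1,F_2)
= 0.16·0.08 + 1·0.32 + 0.8·0.02 = 0.3488

0.3488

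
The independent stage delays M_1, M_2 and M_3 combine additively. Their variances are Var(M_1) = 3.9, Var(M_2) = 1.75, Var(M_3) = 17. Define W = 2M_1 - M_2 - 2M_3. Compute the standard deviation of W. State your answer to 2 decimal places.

9.24

By independence, Var(W) = (2)²Var(M_1) + (-1)²Var(M_2) + (-2)²Var(M_3)
= (2)²·3.9 + (-1)²·1.75 + (-2)²·17 = 85.35
sd(W) = √85.35 ≈ 9.24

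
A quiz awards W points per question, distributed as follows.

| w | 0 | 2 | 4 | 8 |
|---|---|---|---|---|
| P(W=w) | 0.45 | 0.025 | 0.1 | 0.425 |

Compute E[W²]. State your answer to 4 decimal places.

E[W²] = (0)²(0.45) + (2)²(0.025) + (4)²(0.1) + (8)²(0.425) = 28.9

28.9000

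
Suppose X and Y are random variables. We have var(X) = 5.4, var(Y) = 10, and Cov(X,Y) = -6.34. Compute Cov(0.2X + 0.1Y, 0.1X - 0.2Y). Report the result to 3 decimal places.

Cov(0.2X + 0.1Y, 0.1X - 0.2Y) = (0.2)(0.1)var(X) + (0.1)(-0.2)var(Y) + [(0.2)(-0.2) + (0.1)(0.1)]Cov(X,Y)
= 0.02·5.4 + -0.02·10 + -0.03·-6.34 = 0.0982

0.098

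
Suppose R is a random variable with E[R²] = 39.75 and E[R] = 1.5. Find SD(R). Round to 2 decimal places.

6.12

V(R) = 39.75 − (1.5)² = 37.5
SD(R) = √37.5 ≈ 6.12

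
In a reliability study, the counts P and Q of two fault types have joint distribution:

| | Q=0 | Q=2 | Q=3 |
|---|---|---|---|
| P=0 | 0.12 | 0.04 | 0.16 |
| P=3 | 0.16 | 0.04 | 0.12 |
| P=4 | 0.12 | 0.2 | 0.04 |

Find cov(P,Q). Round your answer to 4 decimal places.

E[P] = 2.4,  E[Q] = 1.52
E[PQ] = 3.4
cov(P,Q) = E[PQ] − E[P]E[Q] = 3.4 − (2.4)(1.52) = -0.248

-0.2480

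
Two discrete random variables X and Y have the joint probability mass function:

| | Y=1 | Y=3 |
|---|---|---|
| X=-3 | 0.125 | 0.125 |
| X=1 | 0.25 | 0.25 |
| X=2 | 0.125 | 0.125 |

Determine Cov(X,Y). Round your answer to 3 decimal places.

E[X] = 0.25,  E[Y] = 2
E[XY] = 0.5
Cov(X,Y) = E[XY] − E[X]E[Y] = 0.5 − (0.25)(2) = 0

0.000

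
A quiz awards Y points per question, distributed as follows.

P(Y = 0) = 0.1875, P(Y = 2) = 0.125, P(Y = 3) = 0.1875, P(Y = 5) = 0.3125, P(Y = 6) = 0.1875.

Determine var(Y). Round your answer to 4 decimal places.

4.5000

E[Y] = (0)(0.1875) + (2)(0.125) + (3)(0.1875) + (5)(0.3125) + (6)(0.1875) = 3.5
E[Y²] = (0)²(0.1875) + (2)²(0.125) + (3)²(0.1875) + (5)²(0.3125) + (6)²(0.1875) = 16.75
var(Y) = E[Y²] − (E[Y])² = 16.75 − (3.5)² = 4.5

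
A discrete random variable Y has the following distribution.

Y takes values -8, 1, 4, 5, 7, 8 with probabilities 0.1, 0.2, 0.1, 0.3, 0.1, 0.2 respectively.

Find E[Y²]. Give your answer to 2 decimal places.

33.40

E[Y²] = (-8)²(0.1) + (1)²(0.2) + (4)²(0.1) + (5)²(0.3) + (7)²(0.1) + (8)²(0.2) = 33.4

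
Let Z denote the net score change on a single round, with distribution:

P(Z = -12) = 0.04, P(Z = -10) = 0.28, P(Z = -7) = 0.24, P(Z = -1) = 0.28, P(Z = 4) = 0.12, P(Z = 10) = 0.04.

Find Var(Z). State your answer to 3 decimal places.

E[Z] = (-12)(0.04) + (-10)(0.28) + (-7)(0.24) + (-1)(0.28) + (4)(0.12) + (10)(0.04) = -4.36
E[Z²] = (-12)²(0.04) + (-10)²(0.28) + (-7)²(0.24) + (-1)²(0.28) + (4)²(0.12) + (10)²(0.04) = 51.72
Var(Z) = E[Z²] − (E[Z])² = 51.72 − (-4.36)² = 32.7104

32.710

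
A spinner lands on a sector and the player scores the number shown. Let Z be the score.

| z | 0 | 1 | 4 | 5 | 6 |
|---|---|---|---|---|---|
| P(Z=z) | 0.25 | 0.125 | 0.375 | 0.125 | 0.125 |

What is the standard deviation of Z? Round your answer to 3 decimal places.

E[Z] = (0)(0.25) + (1)(0.125) + (4)(0.375) + (5)(0.125) + (6)(0.125) = 3
E[Z²] = (0)²(0.25) + (1)²(0.125) + (4)²(0.375) + (5)²(0.125) + (6)²(0.125) = 13.75
V(Z) = E[Z²] − (E[Z])² = 13.75 − (3)² = 4.75
σ(Z) = √4.75 ≈ 2.179

2.179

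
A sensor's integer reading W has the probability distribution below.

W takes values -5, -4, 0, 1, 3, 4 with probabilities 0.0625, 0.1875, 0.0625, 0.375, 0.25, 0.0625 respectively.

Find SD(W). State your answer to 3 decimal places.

2.844

E[W] = (-5)(0.0625) + (-4)(0.1875) + (0)(0.0625) + (1)(0.375) + (3)(0.25) + (4)(0.0625) = 0.3125
E[W²] = (-5)²(0.0625) + (-4)²(0.1875) + (0)²(0.0625) + (1)²(0.375) + (3)²(0.25) + (4)²(0.0625) = 8.1875
Var(W) = E[W²] − (E[W])² = 8.1875 − (0.3125)² = 8.08984375
SD(W) = √8.08984375 ≈ 2.844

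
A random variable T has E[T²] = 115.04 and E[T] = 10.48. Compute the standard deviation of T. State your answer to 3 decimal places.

2.282

var(T) = 115.04 − (10.48)² = 5.2096
SD(T) = √5.2096 ≈ 2.282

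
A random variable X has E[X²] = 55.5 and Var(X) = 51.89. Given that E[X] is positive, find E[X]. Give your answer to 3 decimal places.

(E[X])² = E[X²] − Var(X) = 55.5 − 51.89 = 3.61
E[X] = √3.61 = 1.9

1.900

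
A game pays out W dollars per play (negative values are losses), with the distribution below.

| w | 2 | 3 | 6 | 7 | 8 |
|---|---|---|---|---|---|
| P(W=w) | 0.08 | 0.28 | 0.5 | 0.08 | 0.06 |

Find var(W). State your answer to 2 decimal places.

3.20

E[W] = (2)(0.08) + (3)(0.28) + (6)(0.5) + (7)(0.08) + (8)(0.06) = 5.04
E[W²] = (2)²(0.08) + (3)²(0.28) + (6)²(0.5) + (7)²(0.08) + (8)²(0.06) = 28.6
var(W) = E[W²] − (E[W])² = 28.6 − (5.04)² = 3.1984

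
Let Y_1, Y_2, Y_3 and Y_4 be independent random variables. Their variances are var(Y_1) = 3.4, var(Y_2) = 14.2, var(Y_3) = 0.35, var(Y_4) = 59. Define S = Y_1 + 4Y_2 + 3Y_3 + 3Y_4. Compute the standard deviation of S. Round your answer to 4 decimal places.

27.6541

By independence, var(S) = (1)²var(Y_1) + (4)²var(Y_2) + (3)²var(Y_3) + (3)²var(Y_4)
= (1)²·3.4 + (4)²·14.2 + (3)²·0.35 + (3)²·59 = 764.75
SD(S) = √764.75 ≈ 27.6541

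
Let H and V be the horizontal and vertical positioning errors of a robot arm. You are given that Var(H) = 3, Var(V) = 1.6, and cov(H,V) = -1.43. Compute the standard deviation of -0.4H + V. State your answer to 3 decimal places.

1.796

Var(-0.4H + V) = (-0.4)²·Var(H) + (1)²·Var(V) + 2·(-0.4)·(1)·cov(H,V)
= 0.16·3 + 1·1.6 + -0.8·-1.43 = 3.224
SD(-0.4H + V) = √3.224 ≈ 1.796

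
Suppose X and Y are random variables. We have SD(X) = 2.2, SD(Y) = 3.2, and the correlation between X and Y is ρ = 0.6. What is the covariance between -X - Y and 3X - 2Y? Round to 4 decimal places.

Var(X) = (2.2)² = 4.84;  Var(Y) = (3.2)² = 10.24
cov(X,Y) = ρ·SD(X)·SD(Y) = 0.6·2.2·3.2 = 4.224
cov(-X - Y, 3X - 2Y) = (-1)(3)Var(X) + (-1)(-2)Var(Y) + [(-1)(-2) + (-1)(3)]cov(X,Y)
= -3·4.84 + 2·10.24 + -1·4.224 = 1.736

1.7360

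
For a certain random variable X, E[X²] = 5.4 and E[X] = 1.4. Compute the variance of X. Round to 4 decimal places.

3.4400

Var(X) = 5.4 − (1.4)² = 3.44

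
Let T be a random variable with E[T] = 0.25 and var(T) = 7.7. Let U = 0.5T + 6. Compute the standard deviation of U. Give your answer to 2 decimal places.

1.39

var(0.5T + 6) = (0.5)²·7.7 = 1.925
SD(U) = √1.925 ≈ 1.39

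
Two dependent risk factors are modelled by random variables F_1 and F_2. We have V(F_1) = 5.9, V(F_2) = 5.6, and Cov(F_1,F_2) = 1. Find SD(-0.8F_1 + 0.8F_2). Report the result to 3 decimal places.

2.466

V(-0.8F_1 + 0.8F_2) = (-0.8)²·V(F_1) + (0.8)²·V(F_2) + 2·(-0.8)·(0.8)·Cov(F_1,F_2)
= 0.64·5.9 + 0.64·5.6 + -1.28·1 = 6.08
SD(-0.8F_1 + 0.8F_2) = √6.08 ≈ 2.466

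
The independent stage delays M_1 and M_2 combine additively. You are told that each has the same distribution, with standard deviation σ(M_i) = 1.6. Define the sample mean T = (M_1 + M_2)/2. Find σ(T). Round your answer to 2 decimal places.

1.13

var(M_i) = (1.6)² = 2.56
By independence, var(T) = (0.5)²var(M_1) + (0.5)²var(M_2)
= (0.5)²·2.56 + (0.5)²·2.56 = 1.28
σ(T) = √1.28 ≈ 1.13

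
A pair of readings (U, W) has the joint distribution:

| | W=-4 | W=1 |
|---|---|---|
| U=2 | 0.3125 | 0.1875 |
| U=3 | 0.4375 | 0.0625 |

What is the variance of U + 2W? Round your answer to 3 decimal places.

E[U] = 2.5,  E[W] = -2.75,  E[UW] = -7.1875
V(U) = 6.5 − (2.5)² = 0.25;  V(W) = 12.25 − (-2.75)² = 4.6875
cov(U,W) = -7.1875 − (2.5)(-2.75) = -0.3125
V(U + 2W) = (1)²·0.25 + (2)²·4.6875 + 2·(1)·(2)·-0.3125 = 17.75

17.750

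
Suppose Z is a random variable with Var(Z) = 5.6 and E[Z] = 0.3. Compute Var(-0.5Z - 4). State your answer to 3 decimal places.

Var(-0.5Z - 4) = (-0.5)²·Var(Z) = 0.25·5.6 = 1.4

1.400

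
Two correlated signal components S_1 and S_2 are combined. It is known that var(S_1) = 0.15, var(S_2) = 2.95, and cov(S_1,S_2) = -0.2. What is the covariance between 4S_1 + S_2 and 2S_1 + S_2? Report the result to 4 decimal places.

cov(4S_1 + S_2, 2S_1 + S_2) = (4)(2)var(S_1) + (1)(1)var(S_2) + [(4)(1) + (1)(2)]cov(S_1,S_2)
= 8·0.15 + 1·2.95 + 6·-0.2 = 2.95

2.9500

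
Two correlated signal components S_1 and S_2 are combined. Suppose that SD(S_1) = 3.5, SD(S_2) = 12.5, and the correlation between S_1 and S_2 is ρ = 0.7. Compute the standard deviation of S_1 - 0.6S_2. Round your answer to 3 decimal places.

5.635

Var(S_1) = (3.5)² = 12.25;  Var(S_2) = (12.5)² = 156.25
Cov(S_1,S_2) = ρ·SD(S_1)·SD(S_2) = 0.7·3.5·12.5 = 30.625
Var(S_1 - 0.6S_2) = (1)²·Var(S_1) + (-0.6)²·Var(S_2) + 2·(1)·(-0.6)·Cov(S_1,S_2)
= 1·12.25 + 0.36·156.25 + -1.2·30.625 = 31.75
SD(S_1 - 0.6S_2) = √31.75 ≈ 5.635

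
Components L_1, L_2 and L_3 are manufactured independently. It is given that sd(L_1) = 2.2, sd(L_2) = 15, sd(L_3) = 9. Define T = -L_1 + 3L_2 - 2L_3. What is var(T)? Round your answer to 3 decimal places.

var(L_1) = 4.84, var(L_2) = 225, var(L_3) = 81
By independence, var(T) = (-1)²var(L_1) + (3)²var(L_2) + (-2)²var(L_3)
= (-1)²·4.84 + (3)²·225 + (-2)²·81 = 2353.84

2353.840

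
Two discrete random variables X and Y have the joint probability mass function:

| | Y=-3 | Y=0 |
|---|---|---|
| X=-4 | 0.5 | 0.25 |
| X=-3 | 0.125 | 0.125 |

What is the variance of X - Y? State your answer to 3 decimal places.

2.109

E[X] = -3.75,  E[Y] = -1.875,  E[XY] = 7.125
var(X) = 14.25 − (-3.75)² = 0.1875;  var(Y) = 5.625 − (-1.875)² = 2.109375
Cov(X,Y) = 7.125 − (-3.75)(-1.875) = 0.09375
var(X - Y) = (1)²·0.1875 + (-1)²·2.109375 + 2·(1)·(-1)·0.09375 = 2.109375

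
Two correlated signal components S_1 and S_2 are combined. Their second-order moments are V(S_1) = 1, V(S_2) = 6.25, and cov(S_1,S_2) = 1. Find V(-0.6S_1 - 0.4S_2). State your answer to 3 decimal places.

1.840

V(-0.6S_1 - 0.4S_2) = (-0.6)²·V(S_1) + (-0.4)²·V(S_2) + 2·(-0.6)·(-0.4)·cov(S_1,S_2)
= 0.36·1 + 0.16·6.25 + 0.48·1 = 1.84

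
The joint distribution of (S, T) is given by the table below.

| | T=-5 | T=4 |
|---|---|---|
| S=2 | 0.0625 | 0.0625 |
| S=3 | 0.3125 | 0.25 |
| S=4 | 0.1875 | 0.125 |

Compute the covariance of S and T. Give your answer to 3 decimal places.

E[S] = 3.1875,  E[T] = -1.0625
E[ST] = -3.5625
Cov(S,T) = E[ST] − E[S]E[T] = -3.5625 − (3.1875)(-1.0625) = -0.17578125

-0.176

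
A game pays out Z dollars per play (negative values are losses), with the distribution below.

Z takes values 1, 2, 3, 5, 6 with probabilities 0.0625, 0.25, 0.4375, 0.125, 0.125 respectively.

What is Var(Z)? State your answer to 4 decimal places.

2.0625

E[Z] = (1)(0.0625) + (2)(0.25) + (3)(0.4375) + (5)(0.125) + (6)(0.125) = 3.25
E[Z²] = (1)²(0.0625) + (2)²(0.25) + (3)²(0.4375) + (5)²(0.125) + (6)²(0.125) = 12.625
Var(Z) = E[Z²] − (E[Z])² = 12.625 − (3.25)² = 2.0625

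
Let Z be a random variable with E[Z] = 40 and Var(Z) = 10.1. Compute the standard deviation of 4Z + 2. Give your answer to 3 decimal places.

Var(4Z + 2) = (4)²·10.1 = 161.6
σ(4Z + 2) = √161.6 ≈ 12.712

12.712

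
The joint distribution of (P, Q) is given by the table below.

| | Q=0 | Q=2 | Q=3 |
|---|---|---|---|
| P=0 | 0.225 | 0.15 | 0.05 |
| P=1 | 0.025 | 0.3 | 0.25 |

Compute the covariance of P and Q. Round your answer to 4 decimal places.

0.3150

E[P] = 0.575,  E[Q] = 1.8
E[PQ] = 1.35
Cov(P,Q) = E[PQ] − E[P]E[Q] = 1.35 − (0.575)(1.8) = 0.315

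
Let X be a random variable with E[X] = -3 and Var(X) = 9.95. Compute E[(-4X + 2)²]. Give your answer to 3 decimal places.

E[-4X + 2] = -4·-3 + 2 = 14
Var(-4X + 2) = (-4)²·9.95 = 159.2
E[(-4X + 2)²] = Var((-4X + 2)) + (E[(-4X + 2)])² = 159.2 + (14)² = 355.2

355.200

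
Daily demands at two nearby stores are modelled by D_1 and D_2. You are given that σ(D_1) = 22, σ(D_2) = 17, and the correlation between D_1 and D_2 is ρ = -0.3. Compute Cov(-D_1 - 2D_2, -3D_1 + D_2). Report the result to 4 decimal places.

Var(D_1) = (22)² = 484;  Var(D_2) = (17)² = 289
Cov(D_1,D_2) = ρ·σ(D_1)·σ(D_2) = -0.3·22·17 = -112.2
Cov(-D_1 - 2D_2, -3D_1 + D_2) = (-1)(-3)Var(D_1) + (-2)(1)Var(D_2) + [(-1)(1) + (-2)(-3)]Cov(D_1,D_2)
= 3·484 + -2·289 + 5·-112.2 = 313

313.0000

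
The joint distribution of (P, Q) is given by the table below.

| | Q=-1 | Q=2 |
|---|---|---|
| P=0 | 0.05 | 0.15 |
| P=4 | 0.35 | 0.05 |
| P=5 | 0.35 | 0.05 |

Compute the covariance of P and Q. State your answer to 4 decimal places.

E[P] = 3.6,  E[Q] = -0.25
E[PQ] = -2.25
Cov(P,Q) = E[PQ] − E[P]E[Q] = -2.25 − (3.6)(-0.25) = -1.35

-1.3500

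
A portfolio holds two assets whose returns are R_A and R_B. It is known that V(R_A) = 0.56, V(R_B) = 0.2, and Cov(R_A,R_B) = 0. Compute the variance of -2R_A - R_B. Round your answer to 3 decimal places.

2.440

V(-2R_A - R_B) = (-2)²·V(R_A) + (-1)²·V(R_B) + 2·(-2)·(-1)·Cov(R_A,R_B)
= 4·0.56 + 1·0.2 + 4·0 = 2.44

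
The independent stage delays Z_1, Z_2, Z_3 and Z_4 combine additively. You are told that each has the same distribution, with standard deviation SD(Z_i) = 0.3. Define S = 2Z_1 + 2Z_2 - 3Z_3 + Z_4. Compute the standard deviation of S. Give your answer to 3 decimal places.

1.273

Var(Z_i) = (0.3)² = 0.09
By independence, Var(S) = (2)²Var(Z_1) + (2)²Var(Z_2) + (-3)²Var(Z_3) + (1)²Var(Z_4)
= (2)²·0.09 + (2)²·0.09 + (-3)²·0.09 + (1)²·0.09 = 1.62
SD(S) = √1.62 ≈ 1.273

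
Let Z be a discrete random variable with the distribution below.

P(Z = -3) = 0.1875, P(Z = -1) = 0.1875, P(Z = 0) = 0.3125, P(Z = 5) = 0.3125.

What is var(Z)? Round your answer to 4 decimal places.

9.0273

E[Z] = (-3)(0.1875) + (-1)(0.1875) + (0)(0.3125) + (5)(0.3125) = 0.8125
E[Z²] = (-3)²(0.1875) + (-1)²(0.1875) + (0)²(0.3125) + (5)²(0.3125) = 9.6875
var(Z) = E[Z²] − (E[Z])² = 9.6875 − (0.8125)² = 9.02734375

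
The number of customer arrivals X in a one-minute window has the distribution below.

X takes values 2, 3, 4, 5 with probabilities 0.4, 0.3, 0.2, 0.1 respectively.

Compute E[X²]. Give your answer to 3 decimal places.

10.000

E[X²] = (2)²(0.4) + (3)²(0.3) + (4)²(0.2) + (5)²(0.1) = 10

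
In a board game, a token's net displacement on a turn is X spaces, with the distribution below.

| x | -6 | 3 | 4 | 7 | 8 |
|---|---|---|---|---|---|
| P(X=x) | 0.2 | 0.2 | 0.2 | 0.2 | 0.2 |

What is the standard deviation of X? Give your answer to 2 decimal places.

4.96

E[X] = (-6)(0.2) + (3)(0.2) + (4)(0.2) + (7)(0.2) + (8)(0.2) = 3.2
E[X²] = (-6)²(0.2) + (3)²(0.2) + (4)²(0.2) + (7)²(0.2) + (8)²(0.2) = 34.8
Var(X) = E[X²] − (E[X])² = 34.8 − (3.2)² = 24.56
σ(X) = √24.56 ≈ 4.96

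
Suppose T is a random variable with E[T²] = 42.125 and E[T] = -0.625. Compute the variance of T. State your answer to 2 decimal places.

41.73

Var(T) = 42.125 − (-0.625)² = 41.734375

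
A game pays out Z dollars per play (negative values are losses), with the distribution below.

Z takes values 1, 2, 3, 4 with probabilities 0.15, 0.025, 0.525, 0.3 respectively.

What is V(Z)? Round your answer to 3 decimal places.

E[Z] = (1)(0.15) + (2)(0.025) + (3)(0.525) + (4)(0.3) = 2.975
E[Z²] = (1)²(0.15) + (2)²(0.025) + (3)²(0.525) + (4)²(0.3) = 9.775
V(Z) = E[Z²] − (E[Z])² = 9.775 − (2.975)² = 0.924375

0.924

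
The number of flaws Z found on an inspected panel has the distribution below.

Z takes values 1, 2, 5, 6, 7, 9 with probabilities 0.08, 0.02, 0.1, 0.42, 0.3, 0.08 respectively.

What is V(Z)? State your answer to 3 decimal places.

3.438

E[Z] = (1)(0.08) + (2)(0.02) + (5)(0.1) + (6)(0.42) + (7)(0.3) + (9)(0.08) = 5.96
E[Z²] = (1)²(0.08) + (2)²(0.02) + (5)²(0.1) + (6)²(0.42) + (7)²(0.3) + (9)²(0.08) = 38.96
V(Z) = E[Z²] − (E[Z])² = 38.96 − (5.96)² = 3.4384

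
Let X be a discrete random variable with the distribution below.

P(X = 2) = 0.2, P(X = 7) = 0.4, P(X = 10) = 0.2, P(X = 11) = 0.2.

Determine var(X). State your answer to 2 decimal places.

E[X] = (2)(0.2) + (7)(0.4) + (10)(0.2) + (11)(0.2) = 7.4
E[X²] = (2)²(0.2) + (7)²(0.4) + (10)²(0.2) + (11)²(0.2) = 64.6
var(X) = E[X²] − (E[X])² = 64.6 − (7.4)² = 9.84

9.84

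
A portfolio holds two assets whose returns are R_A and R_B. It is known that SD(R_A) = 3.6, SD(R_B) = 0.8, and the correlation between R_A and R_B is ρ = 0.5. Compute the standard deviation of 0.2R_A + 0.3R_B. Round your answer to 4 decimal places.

0.8653

var(R_A) = (3.6)² = 12.96;  var(R_B) = (0.8)² = 0.64
Cov(R_A,R_B) = ρ·SD(R_A)·SD(R_B) = 0.5·3.6·0.8 = 1.44
var(0.2R_A + 0.3R_B) = (0.2)²·var(R_A) + (0.3)²·var(R_B) + 2·(0.2)·(0.3)·Cov(R_A,R_B)
= 0.04·12.96 + 0.09·0.64 + 0.12·1.44 = 0.7488
SD(0.2R_A + 0.3R_B) = √0.7488 ≈ 0.8653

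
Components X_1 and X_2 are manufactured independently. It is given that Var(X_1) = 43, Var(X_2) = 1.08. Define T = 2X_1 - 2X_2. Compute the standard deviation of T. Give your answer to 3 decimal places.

By independence, Var(T) = (2)²Var(X_1) + (-2)²Var(X_2)
= (2)²·43 + (-2)²·1.08 = 176.32
sd(T) = √176.32 ≈ 13.279

13.279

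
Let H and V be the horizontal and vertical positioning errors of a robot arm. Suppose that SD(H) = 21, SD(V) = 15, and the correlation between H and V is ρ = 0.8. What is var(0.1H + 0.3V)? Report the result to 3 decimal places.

39.780

var(H) = (21)² = 441;  var(V) = (15)² = 225
cov(H,V) = ρ·SD(H)·SD(V) = 0.8·21·15 = 252
var(0.1H + 0.3V) = (0.1)²·var(H) + (0.3)²·var(V) + 2·(0.1)·(0.3)·cov(H,V)
= 0.01·441 + 0.09·225 + 0.06·252 = 39.78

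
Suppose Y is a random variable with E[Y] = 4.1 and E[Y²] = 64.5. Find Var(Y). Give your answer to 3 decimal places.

Var(Y) = 64.5 − (4.1)² = 47.69

47.690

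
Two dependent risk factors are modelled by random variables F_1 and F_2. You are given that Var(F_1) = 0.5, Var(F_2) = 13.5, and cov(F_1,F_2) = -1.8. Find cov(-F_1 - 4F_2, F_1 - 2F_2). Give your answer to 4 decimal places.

111.1000

cov(-F_1 - 4F_2, F_1 - 2F_2) = (-1)(1)Var(F_1) + (-4)(-2)Var(F_2) + [(-1)(-2) + (-4)(1)]cov(F_1,F_2)
= -1·0.5 + 8·13.5 + -2·-1.8 = 111.1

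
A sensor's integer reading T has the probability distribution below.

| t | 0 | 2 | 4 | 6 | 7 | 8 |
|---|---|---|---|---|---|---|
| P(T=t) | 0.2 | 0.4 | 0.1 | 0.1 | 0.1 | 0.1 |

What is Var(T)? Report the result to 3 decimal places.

7.210

E[T] = (0)(0.2) + (2)(0.4) + (4)(0.1) + (6)(0.1) + (7)(0.1) + (8)(0.1) = 3.3
E[T²] = (0)²(0.2) + (2)²(0.4) + (4)²(0.1) + (6)²(0.1) + (7)²(0.1) + (8)²(0.1) = 18.1
Var(T) = E[T²] − (E[T])² = 18.1 − (3.3)² = 7.21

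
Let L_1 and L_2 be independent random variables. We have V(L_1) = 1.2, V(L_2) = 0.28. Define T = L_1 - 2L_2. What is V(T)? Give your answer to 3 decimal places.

By independence, V(T) = (1)²V(L_1) + (-2)²V(L_2)
= (1)²·1.2 + (-2)²·0.28 = 2.32

2.320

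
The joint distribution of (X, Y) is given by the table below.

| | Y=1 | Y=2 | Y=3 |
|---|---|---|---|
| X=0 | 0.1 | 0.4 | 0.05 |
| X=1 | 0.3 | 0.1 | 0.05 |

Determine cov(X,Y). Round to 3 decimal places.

-0.115

E[X] = 0.45,  E[Y] = 1.7
E[XY] = 0.65
cov(X,Y) = E[XY] − E[X]E[Y] = 0.65 − (0.45)(1.7) = -0.115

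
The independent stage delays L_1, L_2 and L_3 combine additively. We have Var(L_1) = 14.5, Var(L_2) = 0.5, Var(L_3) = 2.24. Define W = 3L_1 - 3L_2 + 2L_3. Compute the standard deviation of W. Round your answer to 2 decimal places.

12.00

By independence, Var(W) = (3)²Var(L_1) + (-3)²Var(L_2) + (2)²Var(L_3)
= (3)²·14.5 + (-3)²·0.5 + (2)²·2.24 = 143.96
SD(W) = √143.96 ≈ 12.00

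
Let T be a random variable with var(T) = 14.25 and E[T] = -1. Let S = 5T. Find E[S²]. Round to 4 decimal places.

E[5T] = 5·-1 = -5
var(5T) = (5)²·14.25 = 356.25
E[S²] = var(S) + (E[S])² = 356.25 + (-5)² = 381.25

381.2500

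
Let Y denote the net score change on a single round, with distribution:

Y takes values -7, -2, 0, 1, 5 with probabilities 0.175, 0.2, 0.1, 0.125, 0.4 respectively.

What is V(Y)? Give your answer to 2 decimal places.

E[Y] = (-7)(0.175) + (-2)(0.2) + (0)(0.1) + (1)(0.125) + (5)(0.4) = 0.5
E[Y²] = (-7)²(0.175) + (-2)²(0.2) + (0)²(0.1) + (1)²(0.125) + (5)²(0.4) = 19.5
V(Y) = E[Y²] − (E[Y])² = 19.5 − (0.5)² = 19.25

19.25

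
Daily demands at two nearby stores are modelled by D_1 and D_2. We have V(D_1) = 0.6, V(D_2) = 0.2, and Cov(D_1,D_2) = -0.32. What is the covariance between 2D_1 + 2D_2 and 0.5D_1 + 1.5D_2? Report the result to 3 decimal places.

-0.080

Cov(2D_1 + 2D_2, 0.5D_1 + 1.5D_2) = (2)(0.5)V(D_1) + (2)(1.5)V(D_2) + [(2)(1.5) + (2)(0.5)]Cov(D_1,D_2)
= 1·0.6 + 3·0.2 + 4·-0.32 = -0.08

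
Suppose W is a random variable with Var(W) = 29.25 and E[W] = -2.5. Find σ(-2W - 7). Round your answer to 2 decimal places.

Var(-2W - 7) = (-2)²·29.25 = 117
σ(-2W - 7) = √117 ≈ 10.82

10.82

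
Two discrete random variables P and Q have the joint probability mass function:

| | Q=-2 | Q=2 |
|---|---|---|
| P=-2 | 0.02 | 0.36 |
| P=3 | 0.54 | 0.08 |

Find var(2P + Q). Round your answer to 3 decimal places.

E[P] = 1.1,  E[Q] = -0.24,  E[PQ] = -4.12
var(P) = 7.1 − (1.1)² = 5.89;  var(Q) = 4 − (-0.24)² = 3.9424
Cov(P,Q) = -4.12 − (1.1)(-0.24) = -3.856
var(2P + Q) = (2)²·5.89 + (1)²·3.9424 + 2·(2)·(1)·-3.856 = 12.0784

12.078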